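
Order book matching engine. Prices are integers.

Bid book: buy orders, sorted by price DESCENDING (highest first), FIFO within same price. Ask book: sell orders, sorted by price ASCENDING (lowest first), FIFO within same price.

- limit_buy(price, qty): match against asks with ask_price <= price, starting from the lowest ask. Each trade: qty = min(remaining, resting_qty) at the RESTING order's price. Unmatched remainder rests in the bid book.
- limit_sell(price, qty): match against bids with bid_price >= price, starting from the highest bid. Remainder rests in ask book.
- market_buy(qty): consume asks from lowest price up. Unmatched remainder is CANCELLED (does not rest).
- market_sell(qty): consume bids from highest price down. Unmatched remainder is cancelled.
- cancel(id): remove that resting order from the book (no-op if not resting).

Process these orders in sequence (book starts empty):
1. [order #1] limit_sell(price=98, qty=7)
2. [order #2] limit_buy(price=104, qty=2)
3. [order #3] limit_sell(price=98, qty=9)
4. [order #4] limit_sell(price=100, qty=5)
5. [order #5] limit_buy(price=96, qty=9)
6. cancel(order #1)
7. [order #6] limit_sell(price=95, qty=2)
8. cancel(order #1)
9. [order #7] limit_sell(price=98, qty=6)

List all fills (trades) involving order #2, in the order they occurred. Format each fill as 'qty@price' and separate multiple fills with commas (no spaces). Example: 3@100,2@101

After op 1 [order #1] limit_sell(price=98, qty=7): fills=none; bids=[-] asks=[#1:7@98]
After op 2 [order #2] limit_buy(price=104, qty=2): fills=#2x#1:2@98; bids=[-] asks=[#1:5@98]
After op 3 [order #3] limit_sell(price=98, qty=9): fills=none; bids=[-] asks=[#1:5@98 #3:9@98]
After op 4 [order #4] limit_sell(price=100, qty=5): fills=none; bids=[-] asks=[#1:5@98 #3:9@98 #4:5@100]
After op 5 [order #5] limit_buy(price=96, qty=9): fills=none; bids=[#5:9@96] asks=[#1:5@98 #3:9@98 #4:5@100]
After op 6 cancel(order #1): fills=none; bids=[#5:9@96] asks=[#3:9@98 #4:5@100]
After op 7 [order #6] limit_sell(price=95, qty=2): fills=#5x#6:2@96; bids=[#5:7@96] asks=[#3:9@98 #4:5@100]
After op 8 cancel(order #1): fills=none; bids=[#5:7@96] asks=[#3:9@98 #4:5@100]
After op 9 [order #7] limit_sell(price=98, qty=6): fills=none; bids=[#5:7@96] asks=[#3:9@98 #7:6@98 #4:5@100]

Answer: 2@98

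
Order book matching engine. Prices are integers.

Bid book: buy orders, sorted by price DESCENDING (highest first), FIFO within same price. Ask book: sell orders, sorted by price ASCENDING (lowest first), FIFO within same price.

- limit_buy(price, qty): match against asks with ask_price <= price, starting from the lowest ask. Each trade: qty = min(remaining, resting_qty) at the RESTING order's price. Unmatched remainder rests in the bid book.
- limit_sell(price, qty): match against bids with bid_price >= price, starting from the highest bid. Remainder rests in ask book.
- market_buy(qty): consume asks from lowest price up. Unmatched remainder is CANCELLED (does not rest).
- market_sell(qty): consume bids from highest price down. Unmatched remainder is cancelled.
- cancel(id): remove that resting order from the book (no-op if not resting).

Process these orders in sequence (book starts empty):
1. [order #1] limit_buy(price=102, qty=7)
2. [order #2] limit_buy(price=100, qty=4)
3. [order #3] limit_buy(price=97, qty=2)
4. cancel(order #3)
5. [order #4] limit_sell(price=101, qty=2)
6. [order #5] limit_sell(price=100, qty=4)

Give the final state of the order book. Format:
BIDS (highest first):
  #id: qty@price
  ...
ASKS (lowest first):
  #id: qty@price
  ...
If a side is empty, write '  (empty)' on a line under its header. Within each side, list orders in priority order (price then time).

After op 1 [order #1] limit_buy(price=102, qty=7): fills=none; bids=[#1:7@102] asks=[-]
After op 2 [order #2] limit_buy(price=100, qty=4): fills=none; bids=[#1:7@102 #2:4@100] asks=[-]
After op 3 [order #3] limit_buy(price=97, qty=2): fills=none; bids=[#1:7@102 #2:4@100 #3:2@97] asks=[-]
After op 4 cancel(order #3): fills=none; bids=[#1:7@102 #2:4@100] asks=[-]
After op 5 [order #4] limit_sell(price=101, qty=2): fills=#1x#4:2@102; bids=[#1:5@102 #2:4@100] asks=[-]
After op 6 [order #5] limit_sell(price=100, qty=4): fills=#1x#5:4@102; bids=[#1:1@102 #2:4@100] asks=[-]

Answer: BIDS (highest first):
  #1: 1@102
  #2: 4@100
ASKS (lowest first):
  (empty)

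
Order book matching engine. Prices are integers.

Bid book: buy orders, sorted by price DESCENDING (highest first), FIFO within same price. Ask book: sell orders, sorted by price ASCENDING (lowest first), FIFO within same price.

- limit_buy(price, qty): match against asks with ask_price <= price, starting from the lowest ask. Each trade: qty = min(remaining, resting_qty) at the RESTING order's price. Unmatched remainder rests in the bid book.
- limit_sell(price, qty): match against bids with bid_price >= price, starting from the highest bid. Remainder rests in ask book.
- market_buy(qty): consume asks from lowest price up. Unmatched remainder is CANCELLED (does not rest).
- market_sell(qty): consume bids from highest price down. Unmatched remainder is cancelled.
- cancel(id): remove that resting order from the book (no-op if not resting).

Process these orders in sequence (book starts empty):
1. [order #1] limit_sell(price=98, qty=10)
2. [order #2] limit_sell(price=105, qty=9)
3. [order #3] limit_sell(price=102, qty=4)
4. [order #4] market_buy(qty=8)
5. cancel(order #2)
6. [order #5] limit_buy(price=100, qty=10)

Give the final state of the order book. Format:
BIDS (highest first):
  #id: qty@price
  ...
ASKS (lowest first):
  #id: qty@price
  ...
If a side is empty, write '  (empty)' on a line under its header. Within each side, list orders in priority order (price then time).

After op 1 [order #1] limit_sell(price=98, qty=10): fills=none; bids=[-] asks=[#1:10@98]
After op 2 [order #2] limit_sell(price=105, qty=9): fills=none; bids=[-] asks=[#1:10@98 #2:9@105]
After op 3 [order #3] limit_sell(price=102, qty=4): fills=none; bids=[-] asks=[#1:10@98 #3:4@102 #2:9@105]
After op 4 [order #4] market_buy(qty=8): fills=#4x#1:8@98; bids=[-] asks=[#1:2@98 #3:4@102 #2:9@105]
After op 5 cancel(order #2): fills=none; bids=[-] asks=[#1:2@98 #3:4@102]
After op 6 [order #5] limit_buy(price=100, qty=10): fills=#5x#1:2@98; bids=[#5:8@100] asks=[#3:4@102]

Answer: BIDS (highest first):
  #5: 8@100
ASKS (lowest first):
  #3: 4@102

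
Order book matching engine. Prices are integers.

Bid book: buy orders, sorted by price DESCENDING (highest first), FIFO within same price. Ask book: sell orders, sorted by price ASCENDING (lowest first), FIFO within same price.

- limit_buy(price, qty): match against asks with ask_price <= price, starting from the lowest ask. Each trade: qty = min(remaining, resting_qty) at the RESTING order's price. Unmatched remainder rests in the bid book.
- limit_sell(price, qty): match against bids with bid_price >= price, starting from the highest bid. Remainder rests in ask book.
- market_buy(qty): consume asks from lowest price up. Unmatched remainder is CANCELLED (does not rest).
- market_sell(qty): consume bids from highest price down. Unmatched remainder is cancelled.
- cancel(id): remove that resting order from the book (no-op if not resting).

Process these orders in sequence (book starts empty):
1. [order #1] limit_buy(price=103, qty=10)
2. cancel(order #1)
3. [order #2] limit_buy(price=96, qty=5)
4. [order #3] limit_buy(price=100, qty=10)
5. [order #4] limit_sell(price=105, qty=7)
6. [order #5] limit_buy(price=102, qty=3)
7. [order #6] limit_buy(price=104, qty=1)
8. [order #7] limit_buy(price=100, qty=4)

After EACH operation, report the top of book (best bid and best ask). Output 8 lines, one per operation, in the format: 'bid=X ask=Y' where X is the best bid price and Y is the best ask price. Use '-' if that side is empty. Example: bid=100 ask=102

After op 1 [order #1] limit_buy(price=103, qty=10): fills=none; bids=[#1:10@103] asks=[-]
After op 2 cancel(order #1): fills=none; bids=[-] asks=[-]
After op 3 [order #2] limit_buy(price=96, qty=5): fills=none; bids=[#2:5@96] asks=[-]
After op 4 [order #3] limit_buy(price=100, qty=10): fills=none; bids=[#3:10@100 #2:5@96] asks=[-]
After op 5 [order #4] limit_sell(price=105, qty=7): fills=none; bids=[#3:10@100 #2:5@96] asks=[#4:7@105]
After op 6 [order #5] limit_buy(price=102, qty=3): fills=none; bids=[#5:3@102 #3:10@100 #2:5@96] asks=[#4:7@105]
After op 7 [order #6] limit_buy(price=104, qty=1): fills=none; bids=[#6:1@104 #5:3@102 #3:10@100 #2:5@96] asks=[#4:7@105]
After op 8 [order #7] limit_buy(price=100, qty=4): fills=none; bids=[#6:1@104 #5:3@102 #3:10@100 #7:4@100 #2:5@96] asks=[#4:7@105]

Answer: bid=103 ask=-
bid=- ask=-
bid=96 ask=-
bid=100 ask=-
bid=100 ask=105
bid=102 ask=105
bid=104 ask=105
bid=104 ask=105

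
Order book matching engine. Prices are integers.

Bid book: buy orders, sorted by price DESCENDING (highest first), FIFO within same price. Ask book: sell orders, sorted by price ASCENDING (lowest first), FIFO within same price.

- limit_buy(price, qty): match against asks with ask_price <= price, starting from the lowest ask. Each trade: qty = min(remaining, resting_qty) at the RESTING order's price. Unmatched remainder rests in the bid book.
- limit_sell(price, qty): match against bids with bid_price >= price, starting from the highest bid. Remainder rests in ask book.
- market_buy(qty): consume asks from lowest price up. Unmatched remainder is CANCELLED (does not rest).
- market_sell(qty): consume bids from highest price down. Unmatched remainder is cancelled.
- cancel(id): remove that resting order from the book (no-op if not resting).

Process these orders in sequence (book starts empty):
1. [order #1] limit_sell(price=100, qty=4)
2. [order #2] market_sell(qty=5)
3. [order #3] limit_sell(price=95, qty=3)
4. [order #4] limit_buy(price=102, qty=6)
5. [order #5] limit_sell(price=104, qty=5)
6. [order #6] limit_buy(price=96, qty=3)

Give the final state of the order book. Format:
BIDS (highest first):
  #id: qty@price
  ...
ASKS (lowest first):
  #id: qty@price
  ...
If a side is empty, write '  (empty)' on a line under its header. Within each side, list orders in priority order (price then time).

After op 1 [order #1] limit_sell(price=100, qty=4): fills=none; bids=[-] asks=[#1:4@100]
After op 2 [order #2] market_sell(qty=5): fills=none; bids=[-] asks=[#1:4@100]
After op 3 [order #3] limit_sell(price=95, qty=3): fills=none; bids=[-] asks=[#3:3@95 #1:4@100]
After op 4 [order #4] limit_buy(price=102, qty=6): fills=#4x#3:3@95 #4x#1:3@100; bids=[-] asks=[#1:1@100]
After op 5 [order #5] limit_sell(price=104, qty=5): fills=none; bids=[-] asks=[#1:1@100 #5:5@104]
After op 6 [order #6] limit_buy(price=96, qty=3): fills=none; bids=[#6:3@96] asks=[#1:1@100 #5:5@104]

Answer: BIDS (highest first):
  #6: 3@96
ASKS (lowest first):
  #1: 1@100
  #5: 5@104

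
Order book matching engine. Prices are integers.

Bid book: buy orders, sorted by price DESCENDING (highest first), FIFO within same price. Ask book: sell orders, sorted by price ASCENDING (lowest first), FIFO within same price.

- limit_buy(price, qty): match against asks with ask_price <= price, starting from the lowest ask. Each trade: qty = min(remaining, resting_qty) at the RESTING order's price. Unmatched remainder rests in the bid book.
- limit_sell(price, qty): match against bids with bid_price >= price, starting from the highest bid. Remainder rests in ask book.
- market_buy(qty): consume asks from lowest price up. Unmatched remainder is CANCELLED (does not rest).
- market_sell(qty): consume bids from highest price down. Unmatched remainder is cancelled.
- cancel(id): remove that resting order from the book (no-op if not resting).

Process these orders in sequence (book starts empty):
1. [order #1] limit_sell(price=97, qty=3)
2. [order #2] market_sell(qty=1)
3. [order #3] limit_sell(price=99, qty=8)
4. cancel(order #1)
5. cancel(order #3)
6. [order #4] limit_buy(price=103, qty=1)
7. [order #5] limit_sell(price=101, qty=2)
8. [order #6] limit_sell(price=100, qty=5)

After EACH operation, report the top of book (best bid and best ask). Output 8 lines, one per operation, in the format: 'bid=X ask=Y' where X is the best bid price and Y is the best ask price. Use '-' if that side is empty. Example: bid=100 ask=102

Answer: bid=- ask=97
bid=- ask=97
bid=- ask=97
bid=- ask=99
bid=- ask=-
bid=103 ask=-
bid=- ask=101
bid=- ask=100

Derivation:
After op 1 [order #1] limit_sell(price=97, qty=3): fills=none; bids=[-] asks=[#1:3@97]
After op 2 [order #2] market_sell(qty=1): fills=none; bids=[-] asks=[#1:3@97]
After op 3 [order #3] limit_sell(price=99, qty=8): fills=none; bids=[-] asks=[#1:3@97 #3:8@99]
After op 4 cancel(order #1): fills=none; bids=[-] asks=[#3:8@99]
After op 5 cancel(order #3): fills=none; bids=[-] asks=[-]
After op 6 [order #4] limit_buy(price=103, qty=1): fills=none; bids=[#4:1@103] asks=[-]
After op 7 [order #5] limit_sell(price=101, qty=2): fills=#4x#5:1@103; bids=[-] asks=[#5:1@101]
After op 8 [order #6] limit_sell(price=100, qty=5): fills=none; bids=[-] asks=[#6:5@100 #5:1@101]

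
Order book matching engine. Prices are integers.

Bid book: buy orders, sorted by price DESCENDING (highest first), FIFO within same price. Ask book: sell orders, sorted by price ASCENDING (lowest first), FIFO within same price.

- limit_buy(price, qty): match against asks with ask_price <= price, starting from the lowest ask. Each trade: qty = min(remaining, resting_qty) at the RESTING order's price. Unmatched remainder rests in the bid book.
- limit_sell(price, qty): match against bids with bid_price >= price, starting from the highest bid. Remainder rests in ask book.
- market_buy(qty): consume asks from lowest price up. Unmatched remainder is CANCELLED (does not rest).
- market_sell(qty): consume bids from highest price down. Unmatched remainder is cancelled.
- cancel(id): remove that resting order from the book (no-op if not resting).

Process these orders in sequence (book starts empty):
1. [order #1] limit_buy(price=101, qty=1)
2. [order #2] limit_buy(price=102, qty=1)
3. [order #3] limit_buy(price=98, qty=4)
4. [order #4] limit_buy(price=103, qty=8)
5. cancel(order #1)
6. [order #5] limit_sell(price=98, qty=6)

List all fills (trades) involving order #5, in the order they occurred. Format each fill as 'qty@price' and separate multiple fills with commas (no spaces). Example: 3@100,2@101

Answer: 6@103

Derivation:
After op 1 [order #1] limit_buy(price=101, qty=1): fills=none; bids=[#1:1@101] asks=[-]
After op 2 [order #2] limit_buy(price=102, qty=1): fills=none; bids=[#2:1@102 #1:1@101] asks=[-]
After op 3 [order #3] limit_buy(price=98, qty=4): fills=none; bids=[#2:1@102 #1:1@101 #3:4@98] asks=[-]
After op 4 [order #4] limit_buy(price=103, qty=8): fills=none; bids=[#4:8@103 #2:1@102 #1:1@101 #3:4@98] asks=[-]
After op 5 cancel(order #1): fills=none; bids=[#4:8@103 #2:1@102 #3:4@98] asks=[-]
After op 6 [order #5] limit_sell(price=98, qty=6): fills=#4x#5:6@103; bids=[#4:2@103 #2:1@102 #3:4@98] asks=[-]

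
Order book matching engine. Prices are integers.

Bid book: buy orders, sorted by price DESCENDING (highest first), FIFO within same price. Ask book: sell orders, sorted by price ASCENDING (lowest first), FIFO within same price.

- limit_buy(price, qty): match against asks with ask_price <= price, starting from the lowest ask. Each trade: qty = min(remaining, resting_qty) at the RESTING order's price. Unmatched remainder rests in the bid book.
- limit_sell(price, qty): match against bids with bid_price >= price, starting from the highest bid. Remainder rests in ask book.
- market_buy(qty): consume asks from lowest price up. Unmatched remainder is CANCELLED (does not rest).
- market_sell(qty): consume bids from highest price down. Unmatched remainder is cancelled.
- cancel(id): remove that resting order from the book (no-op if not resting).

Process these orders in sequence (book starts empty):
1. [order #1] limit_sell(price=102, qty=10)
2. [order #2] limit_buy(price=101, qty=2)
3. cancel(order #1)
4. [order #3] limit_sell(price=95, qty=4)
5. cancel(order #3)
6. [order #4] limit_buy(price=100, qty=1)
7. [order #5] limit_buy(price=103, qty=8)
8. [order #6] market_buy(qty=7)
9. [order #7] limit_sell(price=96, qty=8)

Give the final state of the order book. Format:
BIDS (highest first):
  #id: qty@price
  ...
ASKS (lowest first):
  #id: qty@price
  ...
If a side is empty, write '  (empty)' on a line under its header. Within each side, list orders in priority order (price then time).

After op 1 [order #1] limit_sell(price=102, qty=10): fills=none; bids=[-] asks=[#1:10@102]
After op 2 [order #2] limit_buy(price=101, qty=2): fills=none; bids=[#2:2@101] asks=[#1:10@102]
After op 3 cancel(order #1): fills=none; bids=[#2:2@101] asks=[-]
After op 4 [order #3] limit_sell(price=95, qty=4): fills=#2x#3:2@101; bids=[-] asks=[#3:2@95]
After op 5 cancel(order #3): fills=none; bids=[-] asks=[-]
After op 6 [order #4] limit_buy(price=100, qty=1): fills=none; bids=[#4:1@100] asks=[-]
After op 7 [order #5] limit_buy(price=103, qty=8): fills=none; bids=[#5:8@103 #4:1@100] asks=[-]
After op 8 [order #6] market_buy(qty=7): fills=none; bids=[#5:8@103 #4:1@100] asks=[-]
After op 9 [order #7] limit_sell(price=96, qty=8): fills=#5x#7:8@103; bids=[#4:1@100] asks=[-]

Answer: BIDS (highest first):
  #4: 1@100
ASKS (lowest first):
  (empty)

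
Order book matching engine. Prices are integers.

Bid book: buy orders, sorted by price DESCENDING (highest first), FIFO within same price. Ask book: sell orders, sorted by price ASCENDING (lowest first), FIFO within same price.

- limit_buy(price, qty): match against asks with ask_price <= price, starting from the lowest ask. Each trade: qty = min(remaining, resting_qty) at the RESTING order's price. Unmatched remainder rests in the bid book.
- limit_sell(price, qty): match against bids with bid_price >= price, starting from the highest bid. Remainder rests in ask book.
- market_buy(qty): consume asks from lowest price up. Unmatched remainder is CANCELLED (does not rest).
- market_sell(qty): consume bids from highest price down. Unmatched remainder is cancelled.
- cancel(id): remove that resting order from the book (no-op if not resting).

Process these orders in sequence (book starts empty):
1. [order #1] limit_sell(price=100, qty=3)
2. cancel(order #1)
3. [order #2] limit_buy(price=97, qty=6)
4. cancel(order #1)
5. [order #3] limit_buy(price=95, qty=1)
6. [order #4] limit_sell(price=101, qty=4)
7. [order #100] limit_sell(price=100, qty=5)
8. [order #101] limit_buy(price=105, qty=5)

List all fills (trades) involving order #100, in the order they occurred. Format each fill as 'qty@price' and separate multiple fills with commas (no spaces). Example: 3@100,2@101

Answer: 5@100

Derivation:
After op 1 [order #1] limit_sell(price=100, qty=3): fills=none; bids=[-] asks=[#1:3@100]
After op 2 cancel(order #1): fills=none; bids=[-] asks=[-]
After op 3 [order #2] limit_buy(price=97, qty=6): fills=none; bids=[#2:6@97] asks=[-]
After op 4 cancel(order #1): fills=none; bids=[#2:6@97] asks=[-]
After op 5 [order #3] limit_buy(price=95, qty=1): fills=none; bids=[#2:6@97 #3:1@95] asks=[-]
After op 6 [order #4] limit_sell(price=101, qty=4): fills=none; bids=[#2:6@97 #3:1@95] asks=[#4:4@101]
After op 7 [order #100] limit_sell(price=100, qty=5): fills=none; bids=[#2:6@97 #3:1@95] asks=[#100:5@100 #4:4@101]
After op 8 [order #101] limit_buy(price=105, qty=5): fills=#101x#100:5@100; bids=[#2:6@97 #3:1@95] asks=[#4:4@101]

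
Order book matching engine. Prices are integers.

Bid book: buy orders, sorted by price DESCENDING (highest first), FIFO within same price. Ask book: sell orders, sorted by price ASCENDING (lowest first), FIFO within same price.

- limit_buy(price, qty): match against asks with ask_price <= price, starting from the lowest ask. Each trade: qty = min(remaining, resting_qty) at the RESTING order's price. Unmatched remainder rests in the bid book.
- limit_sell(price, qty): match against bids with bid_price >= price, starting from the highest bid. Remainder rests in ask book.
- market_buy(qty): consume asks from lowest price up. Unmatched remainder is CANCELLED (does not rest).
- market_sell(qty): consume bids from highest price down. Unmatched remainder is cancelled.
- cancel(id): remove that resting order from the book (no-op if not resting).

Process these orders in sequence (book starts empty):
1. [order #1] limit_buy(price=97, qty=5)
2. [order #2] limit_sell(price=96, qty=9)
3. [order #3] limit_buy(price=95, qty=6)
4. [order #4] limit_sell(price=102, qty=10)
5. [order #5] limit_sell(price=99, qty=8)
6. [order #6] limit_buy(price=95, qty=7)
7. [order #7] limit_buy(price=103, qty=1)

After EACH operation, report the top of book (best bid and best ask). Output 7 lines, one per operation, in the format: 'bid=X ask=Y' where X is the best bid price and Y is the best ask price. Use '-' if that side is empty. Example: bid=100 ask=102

Answer: bid=97 ask=-
bid=- ask=96
bid=95 ask=96
bid=95 ask=96
bid=95 ask=96
bid=95 ask=96
bid=95 ask=96

Derivation:
After op 1 [order #1] limit_buy(price=97, qty=5): fills=none; bids=[#1:5@97] asks=[-]
After op 2 [order #2] limit_sell(price=96, qty=9): fills=#1x#2:5@97; bids=[-] asks=[#2:4@96]
After op 3 [order #3] limit_buy(price=95, qty=6): fills=none; bids=[#3:6@95] asks=[#2:4@96]
After op 4 [order #4] limit_sell(price=102, qty=10): fills=none; bids=[#3:6@95] asks=[#2:4@96 #4:10@102]
After op 5 [order #5] limit_sell(price=99, qty=8): fills=none; bids=[#3:6@95] asks=[#2:4@96 #5:8@99 #4:10@102]
After op 6 [order #6] limit_buy(price=95, qty=7): fills=none; bids=[#3:6@95 #6:7@95] asks=[#2:4@96 #5:8@99 #4:10@102]
After op 7 [order #7] limit_buy(price=103, qty=1): fills=#7x#2:1@96; bids=[#3:6@95 #6:7@95] asks=[#2:3@96 #5:8@99 #4:10@102]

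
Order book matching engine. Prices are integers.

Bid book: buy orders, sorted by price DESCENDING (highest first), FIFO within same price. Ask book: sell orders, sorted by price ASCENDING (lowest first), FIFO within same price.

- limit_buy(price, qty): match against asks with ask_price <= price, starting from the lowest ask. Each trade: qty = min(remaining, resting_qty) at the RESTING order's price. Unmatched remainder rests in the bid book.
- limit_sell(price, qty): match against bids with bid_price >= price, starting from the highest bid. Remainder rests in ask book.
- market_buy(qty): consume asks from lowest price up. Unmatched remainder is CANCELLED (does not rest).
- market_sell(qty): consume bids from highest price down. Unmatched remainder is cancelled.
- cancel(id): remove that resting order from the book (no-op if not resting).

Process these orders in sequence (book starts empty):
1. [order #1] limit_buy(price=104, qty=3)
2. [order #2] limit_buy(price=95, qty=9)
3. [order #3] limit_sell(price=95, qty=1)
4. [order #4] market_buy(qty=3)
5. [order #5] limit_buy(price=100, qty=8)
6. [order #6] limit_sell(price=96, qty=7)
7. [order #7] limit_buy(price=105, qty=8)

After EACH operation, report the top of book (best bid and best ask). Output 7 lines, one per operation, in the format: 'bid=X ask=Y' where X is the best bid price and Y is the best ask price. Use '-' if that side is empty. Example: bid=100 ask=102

After op 1 [order #1] limit_buy(price=104, qty=3): fills=none; bids=[#1:3@104] asks=[-]
After op 2 [order #2] limit_buy(price=95, qty=9): fills=none; bids=[#1:3@104 #2:9@95] asks=[-]
After op 3 [order #3] limit_sell(price=95, qty=1): fills=#1x#3:1@104; bids=[#1:2@104 #2:9@95] asks=[-]
After op 4 [order #4] market_buy(qty=3): fills=none; bids=[#1:2@104 #2:9@95] asks=[-]
After op 5 [order #5] limit_buy(price=100, qty=8): fills=none; bids=[#1:2@104 #5:8@100 #2:9@95] asks=[-]
After op 6 [order #6] limit_sell(price=96, qty=7): fills=#1x#6:2@104 #5x#6:5@100; bids=[#5:3@100 #2:9@95] asks=[-]
After op 7 [order #7] limit_buy(price=105, qty=8): fills=none; bids=[#7:8@105 #5:3@100 #2:9@95] asks=[-]

Answer: bid=104 ask=-
bid=104 ask=-
bid=104 ask=-
bid=104 ask=-
bid=104 ask=-
bid=100 ask=-
bid=105 ask=-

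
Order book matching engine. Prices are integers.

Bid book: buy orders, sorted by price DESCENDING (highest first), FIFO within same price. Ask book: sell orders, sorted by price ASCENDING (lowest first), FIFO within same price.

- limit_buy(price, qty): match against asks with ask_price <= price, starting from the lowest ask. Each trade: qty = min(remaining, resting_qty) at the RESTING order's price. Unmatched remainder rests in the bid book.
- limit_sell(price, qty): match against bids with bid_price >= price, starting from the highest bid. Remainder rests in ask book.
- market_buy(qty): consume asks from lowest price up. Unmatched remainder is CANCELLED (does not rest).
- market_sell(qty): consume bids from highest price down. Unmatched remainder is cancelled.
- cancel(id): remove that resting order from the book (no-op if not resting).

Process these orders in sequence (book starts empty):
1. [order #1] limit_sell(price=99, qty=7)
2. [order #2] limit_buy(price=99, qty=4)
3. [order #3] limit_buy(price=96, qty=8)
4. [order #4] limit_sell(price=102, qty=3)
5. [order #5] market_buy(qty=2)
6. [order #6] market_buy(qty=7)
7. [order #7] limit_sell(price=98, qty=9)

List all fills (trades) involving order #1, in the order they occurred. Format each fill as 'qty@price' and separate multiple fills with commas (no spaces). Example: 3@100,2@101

After op 1 [order #1] limit_sell(price=99, qty=7): fills=none; bids=[-] asks=[#1:7@99]
After op 2 [order #2] limit_buy(price=99, qty=4): fills=#2x#1:4@99; bids=[-] asks=[#1:3@99]
After op 3 [order #3] limit_buy(price=96, qty=8): fills=none; bids=[#3:8@96] asks=[#1:3@99]
After op 4 [order #4] limit_sell(price=102, qty=3): fills=none; bids=[#3:8@96] asks=[#1:3@99 #4:3@102]
After op 5 [order #5] market_buy(qty=2): fills=#5x#1:2@99; bids=[#3:8@96] asks=[#1:1@99 #4:3@102]
After op 6 [order #6] market_buy(qty=7): fills=#6x#1:1@99 #6x#4:3@102; bids=[#3:8@96] asks=[-]
After op 7 [order #7] limit_sell(price=98, qty=9): fills=none; bids=[#3:8@96] asks=[#7:9@98]

Answer: 4@99,2@99,1@99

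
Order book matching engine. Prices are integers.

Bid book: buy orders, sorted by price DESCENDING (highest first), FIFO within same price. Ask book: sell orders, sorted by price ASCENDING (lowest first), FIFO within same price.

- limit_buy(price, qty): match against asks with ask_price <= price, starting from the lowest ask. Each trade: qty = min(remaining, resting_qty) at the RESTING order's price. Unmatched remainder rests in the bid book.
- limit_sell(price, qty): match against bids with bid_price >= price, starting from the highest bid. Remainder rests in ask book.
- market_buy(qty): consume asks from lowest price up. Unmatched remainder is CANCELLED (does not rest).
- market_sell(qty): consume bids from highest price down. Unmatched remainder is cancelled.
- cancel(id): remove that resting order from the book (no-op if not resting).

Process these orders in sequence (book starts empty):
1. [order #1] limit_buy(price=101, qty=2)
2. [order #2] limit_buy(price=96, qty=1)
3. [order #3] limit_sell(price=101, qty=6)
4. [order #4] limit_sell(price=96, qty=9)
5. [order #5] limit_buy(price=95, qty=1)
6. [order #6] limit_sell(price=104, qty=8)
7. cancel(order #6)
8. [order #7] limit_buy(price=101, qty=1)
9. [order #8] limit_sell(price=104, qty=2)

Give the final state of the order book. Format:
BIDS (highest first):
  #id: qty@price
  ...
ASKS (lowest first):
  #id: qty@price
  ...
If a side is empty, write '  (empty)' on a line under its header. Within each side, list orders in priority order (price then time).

After op 1 [order #1] limit_buy(price=101, qty=2): fills=none; bids=[#1:2@101] asks=[-]
After op 2 [order #2] limit_buy(price=96, qty=1): fills=none; bids=[#1:2@101 #2:1@96] asks=[-]
After op 3 [order #3] limit_sell(price=101, qty=6): fills=#1x#3:2@101; bids=[#2:1@96] asks=[#3:4@101]
After op 4 [order #4] limit_sell(price=96, qty=9): fills=#2x#4:1@96; bids=[-] asks=[#4:8@96 #3:4@101]
After op 5 [order #5] limit_buy(price=95, qty=1): fills=none; bids=[#5:1@95] asks=[#4:8@96 #3:4@101]
After op 6 [order #6] limit_sell(price=104, qty=8): fills=none; bids=[#5:1@95] asks=[#4:8@96 #3:4@101 #6:8@104]
After op 7 cancel(order #6): fills=none; bids=[#5:1@95] asks=[#4:8@96 #3:4@101]
After op 8 [order #7] limit_buy(price=101, qty=1): fills=#7x#4:1@96; bids=[#5:1@95] asks=[#4:7@96 #3:4@101]
After op 9 [order #8] limit_sell(price=104, qty=2): fills=none; bids=[#5:1@95] asks=[#4:7@96 #3:4@101 #8:2@104]

Answer: BIDS (highest first):
  #5: 1@95
ASKS (lowest first):
  #4: 7@96
  #3: 4@101
  #8: 2@104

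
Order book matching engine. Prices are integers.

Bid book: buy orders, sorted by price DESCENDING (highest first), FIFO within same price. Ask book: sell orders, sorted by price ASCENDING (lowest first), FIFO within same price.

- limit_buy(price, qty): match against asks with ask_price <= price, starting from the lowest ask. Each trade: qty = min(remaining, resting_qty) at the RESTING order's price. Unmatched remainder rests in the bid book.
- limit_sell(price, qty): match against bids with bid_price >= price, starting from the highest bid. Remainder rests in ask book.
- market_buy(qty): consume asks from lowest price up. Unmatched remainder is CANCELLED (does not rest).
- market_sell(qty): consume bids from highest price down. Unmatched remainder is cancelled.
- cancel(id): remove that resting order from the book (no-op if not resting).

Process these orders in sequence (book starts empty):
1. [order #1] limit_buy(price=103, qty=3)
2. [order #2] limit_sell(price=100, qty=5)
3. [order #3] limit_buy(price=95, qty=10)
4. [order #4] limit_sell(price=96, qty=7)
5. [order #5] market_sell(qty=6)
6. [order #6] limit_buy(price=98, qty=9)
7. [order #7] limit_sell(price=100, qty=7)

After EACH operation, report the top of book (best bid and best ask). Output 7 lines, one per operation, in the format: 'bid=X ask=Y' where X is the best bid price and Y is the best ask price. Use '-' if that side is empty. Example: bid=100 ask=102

After op 1 [order #1] limit_buy(price=103, qty=3): fills=none; bids=[#1:3@103] asks=[-]
After op 2 [order #2] limit_sell(price=100, qty=5): fills=#1x#2:3@103; bids=[-] asks=[#2:2@100]
After op 3 [order #3] limit_buy(price=95, qty=10): fills=none; bids=[#3:10@95] asks=[#2:2@100]
After op 4 [order #4] limit_sell(price=96, qty=7): fills=none; bids=[#3:10@95] asks=[#4:7@96 #2:2@100]
After op 5 [order #5] market_sell(qty=6): fills=#3x#5:6@95; bids=[#3:4@95] asks=[#4:7@96 #2:2@100]
After op 6 [order #6] limit_buy(price=98, qty=9): fills=#6x#4:7@96; bids=[#6:2@98 #3:4@95] asks=[#2:2@100]
After op 7 [order #7] limit_sell(price=100, qty=7): fills=none; bids=[#6:2@98 #3:4@95] asks=[#2:2@100 #7:7@100]

Answer: bid=103 ask=-
bid=- ask=100
bid=95 ask=100
bid=95 ask=96
bid=95 ask=96
bid=98 ask=100
bid=98 ask=100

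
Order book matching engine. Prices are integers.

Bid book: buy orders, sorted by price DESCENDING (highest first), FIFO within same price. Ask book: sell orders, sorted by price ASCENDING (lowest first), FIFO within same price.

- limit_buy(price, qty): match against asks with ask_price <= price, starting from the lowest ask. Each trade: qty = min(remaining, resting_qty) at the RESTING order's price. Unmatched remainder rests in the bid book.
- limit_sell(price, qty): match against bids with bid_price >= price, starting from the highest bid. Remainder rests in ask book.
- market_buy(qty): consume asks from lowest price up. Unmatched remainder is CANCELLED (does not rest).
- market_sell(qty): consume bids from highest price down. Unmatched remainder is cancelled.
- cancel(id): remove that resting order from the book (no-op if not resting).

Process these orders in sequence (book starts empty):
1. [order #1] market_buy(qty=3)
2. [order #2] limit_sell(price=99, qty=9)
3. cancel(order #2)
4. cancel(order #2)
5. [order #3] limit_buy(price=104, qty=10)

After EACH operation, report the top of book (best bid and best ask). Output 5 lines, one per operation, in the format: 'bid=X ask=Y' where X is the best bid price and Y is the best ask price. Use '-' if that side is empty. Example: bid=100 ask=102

Answer: bid=- ask=-
bid=- ask=99
bid=- ask=-
bid=- ask=-
bid=104 ask=-

Derivation:
After op 1 [order #1] market_buy(qty=3): fills=none; bids=[-] asks=[-]
After op 2 [order #2] limit_sell(price=99, qty=9): fills=none; bids=[-] asks=[#2:9@99]
After op 3 cancel(order #2): fills=none; bids=[-] asks=[-]
After op 4 cancel(order #2): fills=none; bids=[-] asks=[-]
After op 5 [order #3] limit_buy(price=104, qty=10): fills=none; bids=[#3:10@104] asks=[-]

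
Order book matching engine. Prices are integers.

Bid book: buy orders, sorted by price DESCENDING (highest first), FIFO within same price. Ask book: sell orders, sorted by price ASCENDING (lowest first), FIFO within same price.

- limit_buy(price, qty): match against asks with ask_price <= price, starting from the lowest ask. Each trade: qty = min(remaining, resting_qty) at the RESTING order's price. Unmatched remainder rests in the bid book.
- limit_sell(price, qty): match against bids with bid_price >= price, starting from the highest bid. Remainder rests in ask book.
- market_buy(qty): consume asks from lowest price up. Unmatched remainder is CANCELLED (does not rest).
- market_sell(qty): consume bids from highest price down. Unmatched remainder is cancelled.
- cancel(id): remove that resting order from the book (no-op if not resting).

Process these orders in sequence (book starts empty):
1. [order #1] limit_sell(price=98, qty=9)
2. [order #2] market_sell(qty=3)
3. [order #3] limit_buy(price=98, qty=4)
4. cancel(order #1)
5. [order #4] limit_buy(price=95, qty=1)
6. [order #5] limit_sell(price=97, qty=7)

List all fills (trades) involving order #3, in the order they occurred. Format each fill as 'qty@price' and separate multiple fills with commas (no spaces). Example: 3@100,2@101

After op 1 [order #1] limit_sell(price=98, qty=9): fills=none; bids=[-] asks=[#1:9@98]
After op 2 [order #2] market_sell(qty=3): fills=none; bids=[-] asks=[#1:9@98]
After op 3 [order #3] limit_buy(price=98, qty=4): fills=#3x#1:4@98; bids=[-] asks=[#1:5@98]
After op 4 cancel(order #1): fills=none; bids=[-] asks=[-]
After op 5 [order #4] limit_buy(price=95, qty=1): fills=none; bids=[#4:1@95] asks=[-]
After op 6 [order #5] limit_sell(price=97, qty=7): fills=none; bids=[#4:1@95] asks=[#5:7@97]

Answer: 4@98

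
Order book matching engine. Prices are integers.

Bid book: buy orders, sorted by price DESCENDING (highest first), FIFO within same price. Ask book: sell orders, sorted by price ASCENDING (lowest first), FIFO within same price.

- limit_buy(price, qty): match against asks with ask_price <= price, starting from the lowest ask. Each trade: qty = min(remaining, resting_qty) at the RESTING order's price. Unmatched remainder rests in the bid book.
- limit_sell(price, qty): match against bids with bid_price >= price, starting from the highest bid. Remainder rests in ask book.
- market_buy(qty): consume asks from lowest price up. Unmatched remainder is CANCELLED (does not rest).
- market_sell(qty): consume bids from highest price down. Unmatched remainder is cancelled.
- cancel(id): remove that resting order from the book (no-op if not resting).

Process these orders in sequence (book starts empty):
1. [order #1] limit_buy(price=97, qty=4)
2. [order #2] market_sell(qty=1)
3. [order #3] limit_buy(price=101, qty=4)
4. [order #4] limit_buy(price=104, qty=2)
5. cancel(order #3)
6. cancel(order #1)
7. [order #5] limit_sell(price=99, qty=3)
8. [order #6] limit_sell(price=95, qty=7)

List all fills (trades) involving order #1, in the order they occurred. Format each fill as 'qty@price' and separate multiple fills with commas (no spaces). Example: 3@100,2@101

After op 1 [order #1] limit_buy(price=97, qty=4): fills=none; bids=[#1:4@97] asks=[-]
After op 2 [order #2] market_sell(qty=1): fills=#1x#2:1@97; bids=[#1:3@97] asks=[-]
After op 3 [order #3] limit_buy(price=101, qty=4): fills=none; bids=[#3:4@101 #1:3@97] asks=[-]
After op 4 [order #4] limit_buy(price=104, qty=2): fills=none; bids=[#4:2@104 #3:4@101 #1:3@97] asks=[-]
After op 5 cancel(order #3): fills=none; bids=[#4:2@104 #1:3@97] asks=[-]
After op 6 cancel(order #1): fills=none; bids=[#4:2@104] asks=[-]
After op 7 [order #5] limit_sell(price=99, qty=3): fills=#4x#5:2@104; bids=[-] asks=[#5:1@99]
After op 8 [order #6] limit_sell(price=95, qty=7): fills=none; bids=[-] asks=[#6:7@95 #5:1@99]

Answer: 1@97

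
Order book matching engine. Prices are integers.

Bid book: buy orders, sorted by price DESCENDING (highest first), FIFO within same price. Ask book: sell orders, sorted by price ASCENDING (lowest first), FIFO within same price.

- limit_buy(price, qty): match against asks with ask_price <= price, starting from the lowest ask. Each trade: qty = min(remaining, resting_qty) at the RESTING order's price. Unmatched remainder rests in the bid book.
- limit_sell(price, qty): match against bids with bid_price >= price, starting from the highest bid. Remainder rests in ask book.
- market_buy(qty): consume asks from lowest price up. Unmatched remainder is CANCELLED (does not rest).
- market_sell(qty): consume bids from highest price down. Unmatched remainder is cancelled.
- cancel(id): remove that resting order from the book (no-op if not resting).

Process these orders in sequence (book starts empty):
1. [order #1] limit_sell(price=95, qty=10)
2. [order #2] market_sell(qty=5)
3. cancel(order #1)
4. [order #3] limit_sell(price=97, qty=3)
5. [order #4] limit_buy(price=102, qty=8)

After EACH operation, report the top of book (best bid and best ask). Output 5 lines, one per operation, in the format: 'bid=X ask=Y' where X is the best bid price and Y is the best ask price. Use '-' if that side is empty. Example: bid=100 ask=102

After op 1 [order #1] limit_sell(price=95, qty=10): fills=none; bids=[-] asks=[#1:10@95]
After op 2 [order #2] market_sell(qty=5): fills=none; bids=[-] asks=[#1:10@95]
After op 3 cancel(order #1): fills=none; bids=[-] asks=[-]
After op 4 [order #3] limit_sell(price=97, qty=3): fills=none; bids=[-] asks=[#3:3@97]
After op 5 [order #4] limit_buy(price=102, qty=8): fills=#4x#3:3@97; bids=[#4:5@102] asks=[-]

Answer: bid=- ask=95
bid=- ask=95
bid=- ask=-
bid=- ask=97
bid=102 ask=-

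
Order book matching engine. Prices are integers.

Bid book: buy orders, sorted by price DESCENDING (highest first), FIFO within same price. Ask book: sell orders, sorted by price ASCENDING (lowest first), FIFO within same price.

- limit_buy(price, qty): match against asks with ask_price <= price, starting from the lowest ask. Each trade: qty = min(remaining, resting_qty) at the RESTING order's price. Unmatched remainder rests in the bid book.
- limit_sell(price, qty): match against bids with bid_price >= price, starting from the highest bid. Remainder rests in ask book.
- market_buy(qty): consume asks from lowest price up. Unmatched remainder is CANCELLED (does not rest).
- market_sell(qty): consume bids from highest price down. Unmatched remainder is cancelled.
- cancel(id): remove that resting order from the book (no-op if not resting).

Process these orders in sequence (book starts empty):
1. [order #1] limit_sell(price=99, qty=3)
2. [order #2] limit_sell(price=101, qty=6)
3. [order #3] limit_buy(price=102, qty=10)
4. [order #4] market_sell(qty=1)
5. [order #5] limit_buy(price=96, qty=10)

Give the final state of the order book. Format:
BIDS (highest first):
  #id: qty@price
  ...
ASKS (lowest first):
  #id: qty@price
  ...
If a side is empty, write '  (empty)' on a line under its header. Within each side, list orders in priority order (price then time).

Answer: BIDS (highest first):
  #5: 10@96
ASKS (lowest first):
  (empty)

Derivation:
After op 1 [order #1] limit_sell(price=99, qty=3): fills=none; bids=[-] asks=[#1:3@99]
After op 2 [order #2] limit_sell(price=101, qty=6): fills=none; bids=[-] asks=[#1:3@99 #2:6@101]
After op 3 [order #3] limit_buy(price=102, qty=10): fills=#3x#1:3@99 #3x#2:6@101; bids=[#3:1@102] asks=[-]
After op 4 [order #4] market_sell(qty=1): fills=#3x#4:1@102; bids=[-] asks=[-]
After op 5 [order #5] limit_buy(price=96, qty=10): fills=none; bids=[#5:10@96] asks=[-]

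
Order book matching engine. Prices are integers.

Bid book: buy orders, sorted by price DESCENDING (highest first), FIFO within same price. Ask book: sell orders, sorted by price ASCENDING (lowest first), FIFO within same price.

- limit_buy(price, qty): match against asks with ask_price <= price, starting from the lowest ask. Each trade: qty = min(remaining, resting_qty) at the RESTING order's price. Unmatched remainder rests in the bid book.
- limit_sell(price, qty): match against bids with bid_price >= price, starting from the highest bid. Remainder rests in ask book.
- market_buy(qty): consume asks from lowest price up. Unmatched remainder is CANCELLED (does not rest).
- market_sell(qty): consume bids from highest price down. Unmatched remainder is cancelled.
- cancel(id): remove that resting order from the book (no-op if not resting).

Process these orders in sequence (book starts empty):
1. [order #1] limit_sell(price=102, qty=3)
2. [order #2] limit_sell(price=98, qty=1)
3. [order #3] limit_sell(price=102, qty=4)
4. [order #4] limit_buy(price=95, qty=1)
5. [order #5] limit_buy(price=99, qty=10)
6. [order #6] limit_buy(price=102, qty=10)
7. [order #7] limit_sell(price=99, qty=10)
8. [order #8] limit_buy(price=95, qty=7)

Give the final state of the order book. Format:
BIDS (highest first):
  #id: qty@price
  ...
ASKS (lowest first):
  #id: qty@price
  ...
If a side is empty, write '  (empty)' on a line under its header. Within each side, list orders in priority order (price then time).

Answer: BIDS (highest first):
  #5: 2@99
  #4: 1@95
  #8: 7@95
ASKS (lowest first):
  (empty)

Derivation:
After op 1 [order #1] limit_sell(price=102, qty=3): fills=none; bids=[-] asks=[#1:3@102]
After op 2 [order #2] limit_sell(price=98, qty=1): fills=none; bids=[-] asks=[#2:1@98 #1:3@102]
After op 3 [order #3] limit_sell(price=102, qty=4): fills=none; bids=[-] asks=[#2:1@98 #1:3@102 #3:4@102]
After op 4 [order #4] limit_buy(price=95, qty=1): fills=none; bids=[#4:1@95] asks=[#2:1@98 #1:3@102 #3:4@102]
After op 5 [order #5] limit_buy(price=99, qty=10): fills=#5x#2:1@98; bids=[#5:9@99 #4:1@95] asks=[#1:3@102 #3:4@102]
After op 6 [order #6] limit_buy(price=102, qty=10): fills=#6x#1:3@102 #6x#3:4@102; bids=[#6:3@102 #5:9@99 #4:1@95] asks=[-]
After op 7 [order #7] limit_sell(price=99, qty=10): fills=#6x#7:3@102 #5x#7:7@99; bids=[#5:2@99 #4:1@95] asks=[-]
After op 8 [order #8] limit_buy(price=95, qty=7): fills=none; bids=[#5:2@99 #4:1@95 #8:7@95] asks=[-]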